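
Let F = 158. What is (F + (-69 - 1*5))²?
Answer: 7056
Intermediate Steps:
(F + (-69 - 1*5))² = (158 + (-69 - 1*5))² = (158 + (-69 - 5))² = (158 - 74)² = 84² = 7056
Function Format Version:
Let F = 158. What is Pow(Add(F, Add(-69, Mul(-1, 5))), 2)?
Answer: 7056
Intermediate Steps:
Pow(Add(F, Add(-69, Mul(-1, 5))), 2) = Pow(Add(158, Add(-69, Mul(-1, 5))), 2) = Pow(Add(158, Add(-69, -5)), 2) = Pow(Add(158, -74), 2) = Pow(84, 2) = 7056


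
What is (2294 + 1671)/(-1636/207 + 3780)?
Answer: 820755/780824 ≈ 1.0511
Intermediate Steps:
(2294 + 1671)/(-1636/207 + 3780) = 3965/(-1636*1/207 + 3780) = 3965/(-1636/207 + 3780) = 3965/(780824/207) = 3965*(207/780824) = 820755/780824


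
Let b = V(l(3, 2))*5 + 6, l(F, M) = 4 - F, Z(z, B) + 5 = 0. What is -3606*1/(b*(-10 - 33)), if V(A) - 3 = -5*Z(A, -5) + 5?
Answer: 1202/2451 ≈ 0.49041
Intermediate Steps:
Z(z, B) = -5 (Z(z, B) = -5 + 0 = -5)
V(A) = 33 (V(A) = 3 + (-5*(-5) + 5) = 3 + (25 + 5) = 3 + 30 = 33)
b = 171 (b = 33*5 + 6 = 165 + 6 = 171)
-3606*1/(b*(-10 - 33)) = -3606*1/(171*(-10 - 33)) = -3606/((-43*171)) = -3606/(-7353) = -3606*(-1/7353) = 1202/2451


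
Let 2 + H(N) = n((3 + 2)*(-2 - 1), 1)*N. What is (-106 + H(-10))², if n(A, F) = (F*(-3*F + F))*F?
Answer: 7744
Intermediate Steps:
n(A, F) = -2*F³ (n(A, F) = (F*(-2*F))*F = (-2*F²)*F = -2*F³)
H(N) = -2 - 2*N (H(N) = -2 + (-2*1³)*N = -2 + (-2*1)*N = -2 - 2*N)
(-106 + H(-10))² = (-106 + (-2 - 2*(-10)))² = (-106 + (-2 + 20))² = (-106 + 18)² = (-88)² = 7744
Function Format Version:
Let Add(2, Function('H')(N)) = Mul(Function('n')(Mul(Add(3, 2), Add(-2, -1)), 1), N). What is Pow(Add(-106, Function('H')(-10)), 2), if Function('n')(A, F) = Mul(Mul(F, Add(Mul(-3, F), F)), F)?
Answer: 7744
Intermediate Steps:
Function('n')(A, F) = Mul(-2, Pow(F, 3)) (Function('n')(A, F) = Mul(Mul(F, Mul(-2, F)), F) = Mul(Mul(-2, Pow(F, 2)), F) = Mul(-2, Pow(F, 3)))
Function('H')(N) = Add(-2, Mul(-2, N)) (Function('H')(N) = Add(-2, Mul(Mul(-2, Pow(1, 3)), N)) = Add(-2, Mul(Mul(-2, 1), N)) = Add(-2, Mul(-2, N)))
Pow(Add(-106, Function('H')(-10)), 2) = Pow(Add(-106, Add(-2, Mul(-2, -10))), 2) = Pow(Add(-106, Add(-2, 20)), 2) = Pow(Add(-106, 18), 2) = Pow(-88, 2) = 7744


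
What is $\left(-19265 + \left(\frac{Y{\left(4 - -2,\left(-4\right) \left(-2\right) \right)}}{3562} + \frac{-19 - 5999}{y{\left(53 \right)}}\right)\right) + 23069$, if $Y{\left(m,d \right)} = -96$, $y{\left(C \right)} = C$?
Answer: $\frac{348350370}{94393} \approx 3690.4$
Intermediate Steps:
$\left(-19265 + \left(\frac{Y{\left(4 - -2,\left(-4\right) \left(-2\right) \right)}}{3562} + \frac{-19 - 5999}{y{\left(53 \right)}}\right)\right) + 23069 = \left(-19265 + \left(- \frac{96}{3562} + \frac{-19 - 5999}{53}\right)\right) + 23069 = \left(-19265 - \frac{10720602}{94393}\right) + 23069 = - \frac{1829201747}{94393} + 23069 = \frac{348350370}{94393}$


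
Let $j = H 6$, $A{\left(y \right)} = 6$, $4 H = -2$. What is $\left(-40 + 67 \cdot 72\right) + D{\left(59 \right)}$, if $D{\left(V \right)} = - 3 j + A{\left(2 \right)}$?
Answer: $4799$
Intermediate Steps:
$H = - \frac{1}{2}$ ($H = \frac{1}{4} \left(-2\right) = - \frac{1}{2} \approx -0.5$)
$j = -3$ ($j = \left(- \frac{1}{2}\right) 6 = -3$)
$D{\left(V \right)} = 15$ ($D{\left(V \right)} = \left(-3\right) \left(-3\right) + 6 = 9 + 6 = 15$)
$\left(-40 + 67 \cdot 72\right) + D{\left(59 \right)} = \left(-40 + 67 \cdot 72\right) + 15 = \left(-40 + 4824\right) + 15 = 4784 + 15 = 4799$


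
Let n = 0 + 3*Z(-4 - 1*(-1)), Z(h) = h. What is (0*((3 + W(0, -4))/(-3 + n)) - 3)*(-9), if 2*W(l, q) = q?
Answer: 27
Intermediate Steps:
n = -9 (n = 0 + 3*(-4 - 1*(-1)) = 0 + 3*(-4 + 1) = 0 + 3*(-3) = 0 - 9 = -9)
W(l, q) = q/2
(0*((3 + W(0, -4))/(-3 + n)) - 3)*(-9) = (0*((3 + (½)*(-4))/(-3 - 9)) - 3)*(-9) = (0*((3 - 2)/(-12)) - 3)*(-9) = (0*(1*(-1/12)) - 3)*(-9) = (0*(-1/12) - 3)*(-9) = (0 - 3)*(-9) = -3*(-9) = 27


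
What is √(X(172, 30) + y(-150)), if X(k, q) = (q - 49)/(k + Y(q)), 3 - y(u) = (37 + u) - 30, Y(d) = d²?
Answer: √10485031/268 ≈ 12.082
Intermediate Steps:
y(u) = -4 - u (y(u) = 3 - ((37 + u) - 30) = 3 - (7 + u) = 3 + (-7 - u) = -4 - u)
X(k, q) = (-49 + q)/(k + q²) (X(k, q) = (q - 49)/(k + q²) = (-49 + q)/(k + q²))
√(X(172, 30) + y(-150)) = √((-49 + 30)/(172 + 30²) + (-4 - 1*(-150))) = √(-19/(172 + 900) + (-4 + 150)) = √(-19/1072 + 146) = √(156493/1072) = √10485031/268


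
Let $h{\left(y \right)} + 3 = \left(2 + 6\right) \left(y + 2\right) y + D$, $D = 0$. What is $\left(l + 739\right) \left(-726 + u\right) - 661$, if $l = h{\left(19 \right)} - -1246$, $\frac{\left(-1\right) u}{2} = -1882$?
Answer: $15717951$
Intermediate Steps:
$u = 3764$ ($u = \left(-2\right) \left(-1882\right) = 3764$)
$h{\left(y \right)} = -3 + y \left(16 + 8 y\right)$ ($h{\left(y \right)} = -3 + \left(\left(2 + 6\right) \left(y + 2\right) y + 0\right) = -3 + \left(8 \left(2 + y\right) y + 0\right) = -3 + \left(\left(16 + 8 y\right) y + 0\right) = -3 + \left(y \left(16 + 8 y\right) + 0\right) = -3 + y \left(16 + 8 y\right)$)
$l = 4435$ ($l = \left(-3 + 8 \cdot 19^{2} + 16 \cdot 19\right) - -1246 = \left(-3 + 8 \cdot 361 + 304\right) + 1246 = \left(-3 + 2888 + 304\right) + 1246 = 3189 + 1246 = 4435$)
$\left(l + 739\right) \left(-726 + u\right) - 661 = \left(4435 + 739\right) \left(-726 + 3764\right) - 661 = 5174 \cdot 3038 - 661 = 15718612 - 661 = 15717951$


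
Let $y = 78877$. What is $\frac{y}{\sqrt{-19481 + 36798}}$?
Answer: $\frac{78877 \sqrt{17317}}{17317} \approx 599.4$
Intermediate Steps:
$\frac{y}{\sqrt{-19481 + 36798}} = \frac{78877}{\sqrt{-19481 + 36798}} = \frac{78877}{\sqrt{17317}} = 78877 \frac{\sqrt{17317}}{17317} = \frac{78877 \sqrt{17317}}{17317}$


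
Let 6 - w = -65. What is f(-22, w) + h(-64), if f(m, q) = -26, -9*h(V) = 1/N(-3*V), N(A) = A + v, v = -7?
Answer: -43291/1665 ≈ -26.001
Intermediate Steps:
w = 71 (w = 6 - 1*(-65) = 6 + 65 = 71)
N(A) = -7 + A (N(A) = A - 7 = -7 + A)
h(V) = -1/(9*(-7 - 3*V))
f(-22, w) + h(-64) = -26 + 1/(9*(7 + 3*(-64))) = -26 + 1/(9*(7 - 192)) = -26 + (⅑)/(-185) = -26 + (⅑)*(-1/185) = -26 - 1/1665 = -43291/1665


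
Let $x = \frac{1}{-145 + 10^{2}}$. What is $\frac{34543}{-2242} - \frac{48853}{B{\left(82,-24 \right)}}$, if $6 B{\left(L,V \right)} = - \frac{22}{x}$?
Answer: $- \frac{115228021}{369930} \approx -311.49$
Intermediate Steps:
$x = - \frac{1}{45}$ ($x = \frac{1}{-145 + 100} = \frac{1}{-45} = - \frac{1}{45} \approx -0.022222$)
$B{\left(L,V \right)} = 165$ ($B{\left(L,V \right)} = \frac{\left(-22\right) \frac{1}{- \frac{1}{45}}}{6} = \frac{\left(-22\right) \left(-45\right)}{6} = \frac{1}{6} \cdot 990 = 165$)
$\frac{34543}{-2242} - \frac{48853}{B{\left(82,-24 \right)}} = \frac{34543}{-2242} - \frac{48853}{165} = 34543 \left(- \frac{1}{2242}\right) - \frac{48853}{165} = - \frac{34543}{2242} - \frac{48853}{165} = - \frac{115228021}{369930}$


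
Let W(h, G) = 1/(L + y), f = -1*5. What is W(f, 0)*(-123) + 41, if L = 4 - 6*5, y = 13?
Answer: 656/13 ≈ 50.462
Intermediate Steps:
L = -26 (L = 4 - 1*30 = 4 - 30 = -26)
f = -5
W(h, G) = -1/13 (W(h, G) = 1/(-26 + 13) = 1/(-13) = -1/13)
W(f, 0)*(-123) + 41 = -1/13*(-123) + 41 = 123/13 + 41 = 656/13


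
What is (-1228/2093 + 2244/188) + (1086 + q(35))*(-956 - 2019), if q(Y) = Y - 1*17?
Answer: -323088595943/98371 ≈ -3.2844e+6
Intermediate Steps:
q(Y) = -17 + Y (q(Y) = Y - 17 = -17 + Y)
(-1228/2093 + 2244/188) + (1086 + q(35))*(-956 - 2019) = (-1228/2093 + 2244/188) + (1086 + (-17 + 35))*(-956 - 2019) = (-1228*1/2093 + 2244*(1/188)) + (1086 + 18)*(-2975) = (-1228/2093 + 561/47) + 1104*(-2975) = 1116457/98371 - 3284400 = -323088595943/98371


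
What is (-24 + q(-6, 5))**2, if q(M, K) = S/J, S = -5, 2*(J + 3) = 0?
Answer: 4489/9 ≈ 498.78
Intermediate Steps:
J = -3 (J = -3 + (1/2)*0 = -3 + 0 = -3)
q(M, K) = 5/3 (q(M, K) = -5/(-3) = -5*(-1/3) = 5/3)
(-24 + q(-6, 5))**2 = (-24 + 5/3)**2 = (-67/3)**2 = 4489/9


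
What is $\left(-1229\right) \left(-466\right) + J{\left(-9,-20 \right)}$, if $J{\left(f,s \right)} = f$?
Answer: $572705$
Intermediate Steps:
$\left(-1229\right) \left(-466\right) + J{\left(-9,-20 \right)} = \left(-1229\right) \left(-466\right) - 9 = 572714 - 9 = 572705$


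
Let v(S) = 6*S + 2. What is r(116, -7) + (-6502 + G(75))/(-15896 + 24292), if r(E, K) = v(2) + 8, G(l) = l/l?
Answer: 178211/8396 ≈ 21.226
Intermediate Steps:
G(l) = 1
v(S) = 2 + 6*S
r(E, K) = 22 (r(E, K) = (2 + 6*2) + 8 = (2 + 12) + 8 = 14 + 8 = 22)
r(116, -7) + (-6502 + G(75))/(-15896 + 24292) = 22 + (-6502 + 1)/(-15896 + 24292) = 22 - 6501/8396 = 178211/8396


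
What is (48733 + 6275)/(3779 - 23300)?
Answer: -6112/2169 ≈ -2.8179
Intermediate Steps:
(48733 + 6275)/(3779 - 23300) = 55008/(-19521) = 55008*(-1/19521) = -6112/2169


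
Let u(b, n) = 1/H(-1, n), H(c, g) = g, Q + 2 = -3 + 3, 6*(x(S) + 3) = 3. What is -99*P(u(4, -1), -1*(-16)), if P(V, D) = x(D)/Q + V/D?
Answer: -1881/16 ≈ -117.56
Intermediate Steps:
x(S) = -5/2 (x(S) = -3 + (⅙)*3 = -3 + ½ = -5/2)
Q = -2 (Q = -2 + (-3 + 3) = -2 + 0 = -2)
u(b, n) = 1/n
P(V, D) = 5/4 + V/D (P(V, D) = -5/2/(-2) + V/D = -5/2*(-½) + V/D = 5/4 + V/D)
-99*P(u(4, -1), -1*(-16)) = -99*(5/4 + 1/((-1)*((-1*(-16))))) = -99*(5/4 - 1/16) = -99*19/16 = -1881/16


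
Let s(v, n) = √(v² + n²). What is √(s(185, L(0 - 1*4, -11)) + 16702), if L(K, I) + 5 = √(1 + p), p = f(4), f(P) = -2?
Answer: √(16702 + √(34249 - 10*I)) ≈ 129.95 - 0.e-4*I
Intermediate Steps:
p = -2
L(K, I) = -5 + I (L(K, I) = -5 + √(1 - 2) = -5 + √(-1) = -5 + I)
s(v, n) = √(n² + v²)
√(s(185, L(0 - 1*4, -11)) + 16702) = √(√((-5 + I)² + 185²) + 16702) = √(√((-5 + I)² + 34225) + 16702) = √(√(34225 + (-5 + I)²) + 16702) = √(16702 + √(34225 + (-5 + I)²))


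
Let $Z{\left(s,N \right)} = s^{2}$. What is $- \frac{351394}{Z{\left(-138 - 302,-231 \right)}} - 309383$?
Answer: $- \frac{29948450097}{96800} \approx -3.0939 \cdot 10^{5}$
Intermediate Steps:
$- \frac{351394}{Z{\left(-138 - 302,-231 \right)}} - 309383 = - \frac{351394}{\left(-138 - 302\right)^{2}} - 309383 = - \frac{351394}{\left(-440\right)^{2}} - 309383 = - \frac{351394}{193600} - 309383 = \left(-351394\right) \frac{1}{193600} - 309383 = - \frac{175697}{96800} - 309383 = - \frac{29948450097}{96800}$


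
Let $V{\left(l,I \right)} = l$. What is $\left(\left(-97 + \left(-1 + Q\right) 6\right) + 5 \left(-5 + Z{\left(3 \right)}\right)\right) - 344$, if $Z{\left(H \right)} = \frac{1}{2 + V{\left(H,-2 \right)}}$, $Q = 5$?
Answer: $-441$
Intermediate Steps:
$Z{\left(H \right)} = \frac{1}{2 + H}$
$\left(\left(-97 + \left(-1 + Q\right) 6\right) + 5 \left(-5 + Z{\left(3 \right)}\right)\right) - 344 = \left(\left(-97 + \left(-1 + 5\right) 6\right) + 5 \left(-5 + \frac{1}{2 + 3}\right)\right) - 344 = \left(\left(-97 + 4 \cdot 6\right) + 5 \left(-5 + \frac{1}{5}\right)\right) - 344 = \left(\left(-97 + 24\right) + 5 \left(-5 + \frac{1}{5}\right)\right) - 344 = \left(-73 + 5 \left(- \frac{24}{5}\right)\right) - 344 = \left(-73 - 24\right) - 344 = -97 - 344 = -441$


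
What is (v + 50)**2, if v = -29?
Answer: 441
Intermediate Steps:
(v + 50)**2 = (-29 + 50)**2 = 21**2 = 441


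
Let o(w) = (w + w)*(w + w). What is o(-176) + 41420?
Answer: 165324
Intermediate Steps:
o(w) = 4*w² (o(w) = (2*w)*(2*w) = 4*w²)
o(-176) + 41420 = 4*(-176)² + 41420 = 4*30976 + 41420 = 123904 + 41420 = 165324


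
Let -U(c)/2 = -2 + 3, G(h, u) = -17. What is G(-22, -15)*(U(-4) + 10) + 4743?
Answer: 4607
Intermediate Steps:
U(c) = -2 (U(c) = -2*(-2 + 3) = -2*1 = -2)
G(-22, -15)*(U(-4) + 10) + 4743 = -17*(-2 + 10) + 4743 = -17*8 + 4743 = -136 + 4743 = 4607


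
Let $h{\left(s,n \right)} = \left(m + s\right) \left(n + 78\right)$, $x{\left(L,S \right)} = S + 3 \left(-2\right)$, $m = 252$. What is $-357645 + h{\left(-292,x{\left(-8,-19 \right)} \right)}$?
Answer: $-359765$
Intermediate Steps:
$x{\left(L,S \right)} = -6 + S$ ($x{\left(L,S \right)} = S - 6 = -6 + S$)
$h{\left(s,n \right)} = \left(78 + n\right) \left(252 + s\right)$ ($h{\left(s,n \right)} = \left(252 + s\right) \left(n + 78\right) = \left(252 + s\right) \left(78 + n\right) = \left(78 + n\right) \left(252 + s\right)$)
$-357645 + h{\left(-292,x{\left(-8,-19 \right)} \right)} = -357645 + \left(19656 + 78 \left(-292\right) + 252 \left(-6 - 19\right) + \left(-6 - 19\right) \left(-292\right)\right) = -357645 + \left(19656 - 22776 + 252 \left(-25\right) - -7300\right) = -357645 + \left(19656 - 22776 - 6300 + 7300\right) = -357645 - 2120 = -359765$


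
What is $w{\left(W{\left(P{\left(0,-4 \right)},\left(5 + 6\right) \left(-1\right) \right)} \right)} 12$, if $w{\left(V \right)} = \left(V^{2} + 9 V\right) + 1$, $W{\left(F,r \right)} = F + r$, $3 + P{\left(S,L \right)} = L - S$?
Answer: $1956$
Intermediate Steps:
$P{\left(S,L \right)} = -3 + L - S$ ($P{\left(S,L \right)} = -3 + \left(L - S\right) = -3 + L - S$)
$w{\left(V \right)} = 1 + V^{2} + 9 V$
$w{\left(W{\left(P{\left(0,-4 \right)},\left(5 + 6\right) \left(-1\right) \right)} \right)} 12 = \left(1 + \left(\left(-3 - 4 - 0\right) + \left(5 + 6\right) \left(-1\right)\right)^{2} + 9 \left(\left(-3 - 4 - 0\right) + \left(5 + 6\right) \left(-1\right)\right)\right) 12 = \left(1 + \left(\left(-3 - 4 + 0\right) + 11 \left(-1\right)\right)^{2} + 9 \left(\left(-3 - 4 + 0\right) + 11 \left(-1\right)\right)\right) 12 = \left(1 + \left(-7 - 11\right)^{2} + 9 \left(-7 - 11\right)\right) 12 = \left(1 + \left(-18\right)^{2} + 9 \left(-18\right)\right) 12 = \left(1 + 324 - 162\right) 12 = 163 \cdot 12 = 1956$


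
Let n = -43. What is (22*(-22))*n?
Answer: 20812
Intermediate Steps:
(22*(-22))*n = (22*(-22))*(-43) = -484*(-43) = 20812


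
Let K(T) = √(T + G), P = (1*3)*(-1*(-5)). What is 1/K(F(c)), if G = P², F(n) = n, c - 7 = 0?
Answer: √58/116 ≈ 0.065653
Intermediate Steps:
c = 7 (c = 7 + 0 = 7)
P = 15 (P = 3*5 = 15)
G = 225 (G = 15² = 225)
K(T) = √(225 + T) (K(T) = √(T + 225) = √(225 + T))
1/K(F(c)) = 1/(√(225 + 7)) = 1/(√232) = 1/(2*√58) = √58/116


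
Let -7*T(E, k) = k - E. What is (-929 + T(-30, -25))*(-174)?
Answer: 1132392/7 ≈ 1.6177e+5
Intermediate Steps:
T(E, k) = -k/7 + E/7 (T(E, k) = -(k - E)/7 = -k/7 + E/7)
(-929 + T(-30, -25))*(-174) = (-929 + (-⅐*(-25) + (⅐)*(-30)))*(-174) = (-929 + (25/7 - 30/7))*(-174) = (-929 - 5/7)*(-174) = -6508/7*(-174) = 1132392/7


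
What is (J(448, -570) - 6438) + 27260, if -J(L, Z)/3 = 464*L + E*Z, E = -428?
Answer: -1334674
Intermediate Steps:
J(L, Z) = -1392*L + 1284*Z (J(L, Z) = -3*(464*L - 428*Z) = -3*(-428*Z + 464*L) = -1392*L + 1284*Z)
(J(448, -570) - 6438) + 27260 = ((-1392*448 + 1284*(-570)) - 6438) + 27260 = ((-623616 - 731880) - 6438) + 27260 = (-1355496 - 6438) + 27260 = -1361934 + 27260 = -1334674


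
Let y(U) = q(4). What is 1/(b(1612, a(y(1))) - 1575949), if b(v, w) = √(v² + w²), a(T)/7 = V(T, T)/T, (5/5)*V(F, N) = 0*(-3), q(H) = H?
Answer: -1/1574337 ≈ -6.3519e-7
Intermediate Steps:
y(U) = 4
V(F, N) = 0 (V(F, N) = 0*(-3) = 0)
a(T) = 0 (a(T) = 7*(0/T) = 7*0 = 0)
1/(b(1612, a(y(1))) - 1575949) = 1/(√(1612² + 0²) - 1575949) = 1/(√(2598544 + 0) - 1575949) = 1/(√2598544 - 1575949) = 1/(1612 - 1575949) = 1/(-1574337) = -1/1574337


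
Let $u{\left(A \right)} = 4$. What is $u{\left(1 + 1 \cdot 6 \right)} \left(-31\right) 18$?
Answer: $-2232$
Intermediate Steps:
$u{\left(1 + 1 \cdot 6 \right)} \left(-31\right) 18 = 4 \left(-31\right) 18 = \left(-124\right) 18 = -2232$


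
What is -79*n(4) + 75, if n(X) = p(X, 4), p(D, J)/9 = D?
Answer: -2769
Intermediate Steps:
p(D, J) = 9*D
n(X) = 9*X
-79*n(4) + 75 = -711*4 + 75 = -79*36 + 75 = -2844 + 75 = -2769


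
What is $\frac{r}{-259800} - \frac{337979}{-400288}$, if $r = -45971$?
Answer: $\frac{13276072981}{12999352800} \approx 1.0213$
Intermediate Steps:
$\frac{r}{-259800} - \frac{337979}{-400288} = - \frac{45971}{-259800} - \frac{337979}{-400288} = \left(-45971\right) \left(- \frac{1}{259800}\right) - - \frac{337979}{400288} = \frac{45971}{259800} + \frac{337979}{400288} = \frac{13276072981}{12999352800}$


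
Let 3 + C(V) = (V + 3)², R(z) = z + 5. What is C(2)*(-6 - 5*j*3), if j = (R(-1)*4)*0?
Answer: -132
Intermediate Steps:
R(z) = 5 + z
j = 0 (j = ((5 - 1)*4)*0 = (4*4)*0 = 16*0 = 0)
C(V) = -3 + (3 + V)² (C(V) = -3 + (V + 3)² = -3 + (3 + V)²)
C(2)*(-6 - 5*j*3) = (-3 + (3 + 2)²)*(-6 - 5*0*3) = (-3 + 5²)*(-6 + 0*3) = (-3 + 25)*(-6 + 0) = 22*(-6) = -132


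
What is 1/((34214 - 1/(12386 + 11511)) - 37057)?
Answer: -23897/67939172 ≈ -0.00035174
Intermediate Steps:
1/((34214 - 1/(12386 + 11511)) - 37057) = 1/((34214 - 1/23897) - 37057) = 1/(817611957/23897 - 37057) = 1/(-67939172/23897) = -23897/67939172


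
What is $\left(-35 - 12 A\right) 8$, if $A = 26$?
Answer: $-2776$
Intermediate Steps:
$\left(-35 - 12 A\right) 8 = \left(-35 - 312\right) 8 = \left(-347\right) 8 = -2776$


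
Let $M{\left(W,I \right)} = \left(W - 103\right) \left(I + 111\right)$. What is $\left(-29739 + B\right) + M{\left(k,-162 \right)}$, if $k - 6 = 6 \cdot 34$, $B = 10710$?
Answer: $-24486$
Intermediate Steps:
$k = 210$ ($k = 6 + 6 \cdot 34 = 6 + 204 = 210$)
$M{\left(W,I \right)} = \left(-103 + W\right) \left(111 + I\right)$
$\left(-29739 + B\right) + M{\left(k,-162 \right)} = \left(-29739 + 10710\right) - 5457 = -19029 + \left(-11433 + 16686 + 23310 - 34020\right) = -19029 - 5457 = -24486$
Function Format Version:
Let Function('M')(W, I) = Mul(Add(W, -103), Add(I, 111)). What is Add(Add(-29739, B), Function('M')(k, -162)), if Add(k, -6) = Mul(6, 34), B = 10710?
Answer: -24486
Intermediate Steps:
k = 210 (k = Add(6, Mul(6, 34)) = Add(6, 204) = 210)
Function('M')(W, I) = Mul(Add(-103, W), Add(111, I))
Add(Add(-29739, B), Function('M')(k, -162)) = Add(Add(-29739, 10710), Add(-11433, Mul(-103, -162), Mul(111, 210), Mul(-162, 210))) = Add(-19029, Add(-11433, 16686, 23310, -34020)) = Add(-19029, -5457) = -24486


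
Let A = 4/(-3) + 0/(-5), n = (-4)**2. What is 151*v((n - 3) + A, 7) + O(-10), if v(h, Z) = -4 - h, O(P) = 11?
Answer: -7064/3 ≈ -2354.7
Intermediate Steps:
n = 16
A = -4/3 (A = 4*(-1/3) + 0*(-1/5) = -4/3 + 0 = -4/3 ≈ -1.3333)
151*v((n - 3) + A, 7) + O(-10) = 151*(-4 - ((16 - 3) - 4/3)) + 11 = 151*(-4 - (13 - 4/3)) + 11 = 151*(-4 - 1*35/3) + 11 = 151*(-4 - 35/3) + 11 = 151*(-47/3) + 11 = -7097/3 + 11 = -7064/3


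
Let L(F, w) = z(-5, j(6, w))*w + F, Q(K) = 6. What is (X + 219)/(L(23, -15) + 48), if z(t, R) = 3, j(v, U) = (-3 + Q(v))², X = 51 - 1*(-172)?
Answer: 17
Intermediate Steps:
X = 223 (X = 51 + 172 = 223)
j(v, U) = 9 (j(v, U) = (-3 + 6)² = 3² = 9)
L(F, w) = F + 3*w (L(F, w) = 3*w + F = F + 3*w)
(X + 219)/(L(23, -15) + 48) = (223 + 219)/((23 + 3*(-15)) + 48) = 442/((23 - 45) + 48) = 442/(-22 + 48) = 442/26 = 442*(1/26) = 17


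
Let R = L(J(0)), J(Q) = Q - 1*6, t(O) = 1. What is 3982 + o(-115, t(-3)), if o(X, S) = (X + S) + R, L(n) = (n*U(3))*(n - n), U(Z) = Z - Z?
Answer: 3868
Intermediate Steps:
J(Q) = -6 + Q (J(Q) = Q - 6 = -6 + Q)
U(Z) = 0
L(n) = 0 (L(n) = (n*0)*(n - n) = 0*0 = 0)
R = 0
o(X, S) = S + X (o(X, S) = (X + S) + 0 = (S + X) + 0 = S + X)
3982 + o(-115, t(-3)) = 3982 + (1 - 115) = 3982 - 114 = 3868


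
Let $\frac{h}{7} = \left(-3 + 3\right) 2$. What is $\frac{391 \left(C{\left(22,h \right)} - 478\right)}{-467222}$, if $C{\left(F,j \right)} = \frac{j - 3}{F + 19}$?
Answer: $\frac{333217}{832874} \approx 0.40008$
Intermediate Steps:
$h = 0$ ($h = 7 \left(-3 + 3\right) 2 = 7 \cdot 0 \cdot 2 = 7 \cdot 0 = 0$)
$C{\left(F,j \right)} = \frac{-3 + j}{19 + F}$
$\frac{391 \left(C{\left(22,h \right)} - 478\right)}{-467222} = \frac{391 \left(\frac{-3 + 0}{19 + 22} - 478\right)}{-467222} = 391 \left(\frac{1}{41} \left(-3\right) - 478\right) \left(- \frac{1}{467222}\right) = 391 \left(- \frac{3}{41} - 478\right) \left(- \frac{1}{467222}\right) = 391 \left(- \frac{19601}{41}\right) \left(- \frac{1}{467222}\right) = \left(- \frac{7663991}{41}\right) \left(- \frac{1}{467222}\right) = \frac{333217}{832874}$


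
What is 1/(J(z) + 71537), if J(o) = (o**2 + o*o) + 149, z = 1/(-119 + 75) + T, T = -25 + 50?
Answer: 968/70599849 ≈ 1.3711e-5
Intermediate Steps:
T = 25
z = 1099/44 (z = 1/(-119 + 75) + 25 = 1/(-44) + 25 = -1/44 + 25 = 1099/44 ≈ 24.977)
J(o) = 149 + 2*o**2 (J(o) = (o**2 + o**2) + 149 = 2*o**2 + 149 = 149 + 2*o**2)
1/(J(z) + 71537) = 1/((149 + 2*(1099/44)**2) + 71537) = 1/((149 + 2*(1207801/1936)) + 71537) = 1/((149 + 1207801/968) + 71537) = 1/(1352033/968 + 71537) = 1/(70599849/968) = 968/70599849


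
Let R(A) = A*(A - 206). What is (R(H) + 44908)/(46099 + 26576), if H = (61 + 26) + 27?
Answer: 6884/14535 ≈ 0.47362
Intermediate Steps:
H = 114 (H = 87 + 27 = 114)
R(A) = A*(-206 + A)
(R(H) + 44908)/(46099 + 26576) = (114*(-206 + 114) + 44908)/(46099 + 26576) = (114*(-92) + 44908)/72675 = (-10488 + 44908)*(1/72675) = 34420*(1/72675) = 6884/14535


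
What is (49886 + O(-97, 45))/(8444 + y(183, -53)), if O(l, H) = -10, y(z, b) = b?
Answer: 49876/8391 ≈ 5.9440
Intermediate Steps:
(49886 + O(-97, 45))/(8444 + y(183, -53)) = (49886 - 10)/(8444 - 53) = 49876/8391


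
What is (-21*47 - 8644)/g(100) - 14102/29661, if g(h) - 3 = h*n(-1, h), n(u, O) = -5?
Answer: 278656397/14741517 ≈ 18.903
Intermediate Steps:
g(h) = 3 - 5*h (g(h) = 3 + h*(-5) = 3 - 5*h)
(-21*47 - 8644)/g(100) - 14102/29661 = (-21*47 - 8644)/(3 - 5*100) - 14102/29661 = (-987 - 8644)/(3 - 500) - 14102*1/29661 = -9631/(-497) - 14102/29661 = -9631*(-1/497) - 14102/29661 = 9631/497 - 14102/29661 = 278656397/14741517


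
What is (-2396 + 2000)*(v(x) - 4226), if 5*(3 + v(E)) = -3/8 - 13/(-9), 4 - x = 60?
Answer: 16745993/10 ≈ 1.6746e+6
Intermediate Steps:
x = -56 (x = 4 - 1*60 = 4 - 60 = -56)
v(E) = -1003/360 (v(E) = -3 + (-3/8 - 13/(-9))/5 = -3 + (-3*⅛ - 13*(-⅑))/5 = -3 + (-3/8 + 13/9)/5 = -3 + (⅕)*(77/72) = -3 + 77/360 = -1003/360)
(-2396 + 2000)*(v(x) - 4226) = (-2396 + 2000)*(-1003/360 - 4226) = -396*(-1522363/360) = 16745993/10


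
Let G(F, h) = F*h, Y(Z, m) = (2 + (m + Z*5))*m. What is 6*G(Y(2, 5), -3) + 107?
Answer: -1423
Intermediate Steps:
Y(Z, m) = m*(2 + m + 5*Z) (Y(Z, m) = (2 + (m + 5*Z))*m = (2 + m + 5*Z)*m = m*(2 + m + 5*Z))
6*G(Y(2, 5), -3) + 107 = 6*((5*(2 + 5 + 5*2))*(-3)) + 107 = 6*((5*(2 + 5 + 10))*(-3)) + 107 = 6*((5*17)*(-3)) + 107 = 6*(85*(-3)) + 107 = 6*(-255) + 107 = -1530 + 107 = -1423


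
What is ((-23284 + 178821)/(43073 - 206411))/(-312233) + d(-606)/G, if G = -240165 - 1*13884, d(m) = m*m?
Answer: -6242939306314877/4318791823229982 ≈ -1.4455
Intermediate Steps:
d(m) = m**2
G = -254049 (G = -240165 - 13884 = -254049)
((-23284 + 178821)/(43073 - 206411))/(-312233) + d(-606)/G = ((-23284 + 178821)/(43073 - 206411))/(-312233) + (-606)**2/(-254049) = (155537/(-163338))*(-1/312233) + 367236*(-1/254049) = (155537*(-1/163338))*(-1/312233) - 122412/84683 = -155537/163338*(-1/312233) - 122412/84683 = 155537/50999513754 - 122412/84683 = -6242939306314877/4318791823229982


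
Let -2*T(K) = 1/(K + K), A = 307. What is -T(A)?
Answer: 1/1228 ≈ 0.00081433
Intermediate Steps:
T(K) = -1/(4*K) (T(K) = -1/(2*(K + K)) = -1/(2*K)/2 = -1/(4*K))
-T(A) = -(-1)/(4*307) = -1*(-1/1228) = 1/1228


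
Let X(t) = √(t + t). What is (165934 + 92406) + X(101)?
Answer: 258340 + √202 ≈ 2.5835e+5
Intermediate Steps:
X(t) = √2*√t (X(t) = √(2*t) = √2*√t)
(165934 + 92406) + X(101) = (165934 + 92406) + √2*√101 = 258340 + √202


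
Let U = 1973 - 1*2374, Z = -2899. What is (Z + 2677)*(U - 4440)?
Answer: 1074702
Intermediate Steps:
U = -401 (U = 1973 - 2374 = -401)
(Z + 2677)*(U - 4440) = (-2899 + 2677)*(-401 - 4440) = -222*(-4841) = 1074702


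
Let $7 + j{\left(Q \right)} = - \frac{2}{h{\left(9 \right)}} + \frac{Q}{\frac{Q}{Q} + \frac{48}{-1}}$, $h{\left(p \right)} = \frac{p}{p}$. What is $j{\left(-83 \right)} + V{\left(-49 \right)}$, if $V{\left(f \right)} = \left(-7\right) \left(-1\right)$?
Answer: $- \frac{11}{47} \approx -0.23404$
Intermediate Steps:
$h{\left(p \right)} = 1$
$V{\left(f \right)} = 7$
$j{\left(Q \right)} = -9 - \frac{Q}{47}$ ($j{\left(Q \right)} = -7 + \left(- \frac{2}{1} + \frac{Q}{\frac{Q}{Q} + \frac{48}{-1}}\right) = -7 + \left(\left(-2\right) 1 + \frac{Q}{1 + 48 \left(-1\right)}\right) = -7 + \left(-2 + \frac{Q}{1 - 48}\right) = -7 + \left(-2 + \frac{Q}{-47}\right) = -7 + \left(-2 + Q \left(- \frac{1}{47}\right)\right) = -7 - \left(2 + \frac{Q}{47}\right) = -9 - \frac{Q}{47}$)
$j{\left(-83 \right)} + V{\left(-49 \right)} = \left(-9 - - \frac{83}{47}\right) + 7 = \left(-9 + \frac{83}{47}\right) + 7 = - \frac{340}{47} + 7 = - \frac{11}{47}$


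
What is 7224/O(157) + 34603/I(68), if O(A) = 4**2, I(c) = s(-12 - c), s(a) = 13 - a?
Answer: 153185/186 ≈ 823.58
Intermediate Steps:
I(c) = 25 + c (I(c) = 13 - (-12 - c) = 13 + (12 + c) = 25 + c)
O(A) = 16
7224/O(157) + 34603/I(68) = 7224/16 + 34603/(25 + 68) = 7224*(1/16) + 34603/93 = 903/2 + 34603*(1/93) = 903/2 + 34603/93 = 153185/186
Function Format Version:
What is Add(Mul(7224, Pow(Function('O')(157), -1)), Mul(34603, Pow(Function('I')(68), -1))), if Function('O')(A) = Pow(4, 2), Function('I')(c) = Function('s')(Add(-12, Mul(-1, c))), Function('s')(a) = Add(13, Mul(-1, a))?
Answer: Rational(153185, 186) ≈ 823.58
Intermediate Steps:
Function('I')(c) = Add(25, c) (Function('I')(c) = Add(13, Mul(-1, Add(-12, Mul(-1, c)))) = Add(13, Add(12, c)) = Add(25, c))
Function('O')(A) = 16
Add(Mul(7224, Pow(Function('O')(157), -1)), Mul(34603, Pow(Function('I')(68), -1))) = Add(Mul(7224, Pow(16, -1)), Mul(34603, Pow(Add(25, 68), -1))) = Add(Mul(7224, Rational(1, 16)), Mul(34603, Pow(93, -1))) = Add(Rational(903, 2), Mul(34603, Rational(1, 93))) = Add(Rational(903, 2), Rational(34603, 93)) = Rational(153185, 186)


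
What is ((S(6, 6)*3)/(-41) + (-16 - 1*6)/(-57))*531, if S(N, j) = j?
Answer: -21948/779 ≈ -28.175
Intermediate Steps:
((S(6, 6)*3)/(-41) + (-16 - 1*6)/(-57))*531 = ((6*3)/(-41) + (-16 - 1*6)/(-57))*531 = (18*(-1/41) + (-16 - 6)*(-1/57))*531 = (-18/41 - 22*(-1/57))*531 = (-18/41 + 22/57)*531 = -124/2337*531 = -21948/779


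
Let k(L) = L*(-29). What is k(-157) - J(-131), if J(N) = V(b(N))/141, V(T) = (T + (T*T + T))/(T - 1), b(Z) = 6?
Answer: 1069939/235 ≈ 4552.9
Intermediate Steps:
k(L) = -29*L
V(T) = (T² + 2*T)/(-1 + T) (V(T) = (T + (T² + T))/(-1 + T) = (T + (T + T²))/(-1 + T) = (T² + 2*T)/(-1 + T))
J(N) = 16/235 (J(N) = (6*(2 + 6)/(-1 + 6))/141 = (6*8/5)*(1/141) = (6*(⅕)*8)*(1/141) = (48/5)*(1/141) = 16/235)
k(-157) - J(-131) = -29*(-157) - 1*16/235 = 4553 - 16/235 = 1069939/235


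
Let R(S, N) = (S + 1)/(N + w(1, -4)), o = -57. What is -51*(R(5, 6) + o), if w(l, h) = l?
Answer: 20043/7 ≈ 2863.3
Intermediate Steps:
R(S, N) = (1 + S)/(1 + N) (R(S, N) = (S + 1)/(N + 1) = (1 + S)/(1 + N))
-51*(R(5, 6) + o) = -51*((1 + 5)/(1 + 6) - 57) = -51*(6/7 - 57) = -51*(-393/7) = 20043/7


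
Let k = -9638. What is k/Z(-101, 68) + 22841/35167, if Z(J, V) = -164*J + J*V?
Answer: -58736605/170489616 ≈ -0.34452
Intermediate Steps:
k/Z(-101, 68) + 22841/35167 = -9638*(-1/(101*(-164 + 68))) + 22841/35167 = -9638/((-101*(-96))) + 22841*(1/35167) = -9638/9696 + 22841/35167 = -9638*1/9696 + 22841/35167 = -4819/4848 + 22841/35167 = -58736605/170489616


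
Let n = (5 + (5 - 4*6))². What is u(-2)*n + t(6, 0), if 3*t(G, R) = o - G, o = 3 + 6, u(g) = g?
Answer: -391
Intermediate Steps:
o = 9
t(G, R) = 3 - G/3 (t(G, R) = (9 - G)/3 = 3 - G/3)
n = 196 (n = (5 + (5 - 24))² = (5 - 19)² = (-14)² = 196)
u(-2)*n + t(6, 0) = -2*196 + (3 - ⅓*6) = -392 + (3 - 2) = -392 + 1 = -391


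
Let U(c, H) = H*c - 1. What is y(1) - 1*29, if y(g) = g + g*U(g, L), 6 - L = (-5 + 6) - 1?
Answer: -23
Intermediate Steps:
L = 6 (L = 6 - ((-5 + 6) - 1) = 6 - (1 - 1) = 6 - 1*0 = 6 + 0 = 6)
U(c, H) = -1 + H*c
y(g) = g + g*(-1 + 6*g)
y(1) - 1*29 = 6*1² - 1*29 = 6*1 - 29 = 6 - 29 = -23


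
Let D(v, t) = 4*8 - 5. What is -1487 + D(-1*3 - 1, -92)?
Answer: -1460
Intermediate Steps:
D(v, t) = 27 (D(v, t) = 32 - 5 = 27)
-1487 + D(-1*3 - 1, -92) = -1487 + 27 = -1460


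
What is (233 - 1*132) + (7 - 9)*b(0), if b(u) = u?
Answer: 101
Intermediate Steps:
(233 - 1*132) + (7 - 9)*b(0) = (233 - 1*132) + (7 - 9)*0 = (233 - 132) - 2*0 = 101 + 0 = 101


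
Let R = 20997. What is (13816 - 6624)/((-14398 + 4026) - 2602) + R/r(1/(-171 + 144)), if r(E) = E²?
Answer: 99295292335/6487 ≈ 1.5307e+7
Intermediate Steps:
(13816 - 6624)/((-14398 + 4026) - 2602) + R/r(1/(-171 + 144)) = (13816 - 6624)/((-14398 + 4026) - 2602) + 20997/((1/(-171 + 144))²) = 7192/(-10372 - 2602) + 20997/((1/(-27))²) = 7192/(-12974) + 20997/((-1/27)²) = 7192*(-1/12974) + 20997/(1/729) = -3596/6487 + 20997*729 = -3596/6487 + 15306813 = 99295292335/6487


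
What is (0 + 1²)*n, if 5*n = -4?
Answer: -⅘ ≈ -0.80000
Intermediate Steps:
n = -⅘ (n = (⅕)*(-4) = -⅘ ≈ -0.80000)
(0 + 1²)*n = (0 + 1²)*(-⅘) = (0 + 1)*(-⅘) = 1*(-⅘) = -⅘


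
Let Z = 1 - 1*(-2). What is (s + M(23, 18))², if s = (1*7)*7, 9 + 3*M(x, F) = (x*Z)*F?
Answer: 211600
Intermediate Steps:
Z = 3 (Z = 1 + 2 = 3)
M(x, F) = -3 + F*x (M(x, F) = -3 + ((x*3)*F)/3 = -3 + ((3*x)*F)/3 = -3 + (3*F*x)/3 = -3 + F*x)
s = 49 (s = 7*7 = 49)
(s + M(23, 18))² = (49 + (-3 + 18*23))² = (49 + (-3 + 414))² = (49 + 411)² = 460² = 211600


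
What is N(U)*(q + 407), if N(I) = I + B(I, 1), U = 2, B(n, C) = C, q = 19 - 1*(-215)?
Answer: 1923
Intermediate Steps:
q = 234 (q = 19 + 215 = 234)
N(I) = 1 + I (N(I) = I + 1 = 1 + I)
N(U)*(q + 407) = (1 + 2)*(234 + 407) = 3*641 = 1923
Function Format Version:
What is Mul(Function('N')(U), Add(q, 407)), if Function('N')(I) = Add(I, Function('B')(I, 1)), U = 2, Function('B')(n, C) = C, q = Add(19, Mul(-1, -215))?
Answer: 1923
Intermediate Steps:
q = 234 (q = Add(19, 215) = 234)
Function('N')(I) = Add(1, I) (Function('N')(I) = Add(I, 1) = Add(1, I))
Mul(Function('N')(U), Add(q, 407)) = Mul(Add(1, 2), Add(234, 407)) = Mul(3, 641) = 1923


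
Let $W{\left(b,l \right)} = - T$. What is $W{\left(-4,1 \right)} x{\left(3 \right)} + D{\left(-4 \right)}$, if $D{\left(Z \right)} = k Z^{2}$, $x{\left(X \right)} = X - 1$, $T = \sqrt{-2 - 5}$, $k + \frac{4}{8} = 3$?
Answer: $40 - 2 i \sqrt{7} \approx 40.0 - 5.2915 i$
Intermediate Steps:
$k = \frac{5}{2}$ ($k = - \frac{1}{2} + 3 = \frac{5}{2} \approx 2.5$)
$T = i \sqrt{7}$ ($T = \sqrt{-7} = i \sqrt{7} \approx 2.6458 i$)
$x{\left(X \right)} = -1 + X$
$D{\left(Z \right)} = \frac{5 Z^{2}}{2}$
$W{\left(b,l \right)} = - i \sqrt{7}$
$W{\left(-4,1 \right)} x{\left(3 \right)} + D{\left(-4 \right)} = - i \sqrt{7} \left(-1 + 3\right) + \frac{5 \left(-4\right)^{2}}{2} = - i \sqrt{7} \cdot 2 + \frac{5}{2} \cdot 16 = - 2 i \sqrt{7} + 40 = 40 - 2 i \sqrt{7}$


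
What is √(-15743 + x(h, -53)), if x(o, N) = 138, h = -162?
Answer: I*√15605 ≈ 124.92*I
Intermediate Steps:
√(-15743 + x(h, -53)) = √(-15743 + 138) = √(-15605) = I*√15605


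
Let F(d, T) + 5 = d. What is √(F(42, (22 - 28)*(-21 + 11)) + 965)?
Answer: √1002 ≈ 31.654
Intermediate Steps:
F(d, T) = -5 + d
√(F(42, (22 - 28)*(-21 + 11)) + 965) = √((-5 + 42) + 965) = √(37 + 965) = √1002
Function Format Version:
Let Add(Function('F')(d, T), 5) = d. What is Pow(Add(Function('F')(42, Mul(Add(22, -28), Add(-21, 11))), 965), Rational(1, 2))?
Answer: Pow(1002, Rational(1, 2)) ≈ 31.654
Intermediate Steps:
Function('F')(d, T) = Add(-5, d)
Pow(Add(Function('F')(42, Mul(Add(22, -28), Add(-21, 11))), 965), Rational(1, 2)) = Pow(Add(Add(-5, 42), 965), Rational(1, 2)) = Pow(Add(37, 965), Rational(1, 2)) = Pow(1002, Rational(1, 2))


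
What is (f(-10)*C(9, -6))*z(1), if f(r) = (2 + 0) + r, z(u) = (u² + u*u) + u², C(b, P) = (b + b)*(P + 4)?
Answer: 864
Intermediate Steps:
C(b, P) = 2*b*(4 + P) (C(b, P) = (2*b)*(4 + P) = 2*b*(4 + P))
z(u) = 3*u² (z(u) = (u² + u²) + u² = 2*u² + u² = 3*u²)
f(r) = 2 + r
(f(-10)*C(9, -6))*z(1) = ((2 - 10)*(2*9*(4 - 6)))*(3*1²) = (-16*9*(-2))*(3*1) = -8*(-36)*3 = 288*3 = 864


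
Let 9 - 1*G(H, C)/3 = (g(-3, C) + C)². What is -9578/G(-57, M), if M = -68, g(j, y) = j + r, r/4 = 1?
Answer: 4789/6720 ≈ 0.71265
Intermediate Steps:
r = 4 (r = 4*1 = 4)
g(j, y) = 4 + j (g(j, y) = j + 4 = 4 + j)
G(H, C) = 27 - 3*(1 + C)² (G(H, C) = 27 - 3*((4 - 3) + C)² = 27 - 3*(1 + C)²)
-9578/G(-57, M) = -9578/(27 - 3*(1 - 68)²) = -9578/(27 - 3*(-67)²) = -9578/(27 - 3*4489) = -9578/(27 - 13467) = -9578/(-13440) = -9578*(-1/13440) = 4789/6720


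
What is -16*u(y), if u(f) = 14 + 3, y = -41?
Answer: -272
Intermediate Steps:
u(f) = 17
-16*u(y) = -16*17 = -272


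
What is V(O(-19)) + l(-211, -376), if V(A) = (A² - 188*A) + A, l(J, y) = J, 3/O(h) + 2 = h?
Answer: -9029/49 ≈ -184.27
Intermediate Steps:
O(h) = 3/(-2 + h)
V(A) = A² - 187*A
V(O(-19)) + l(-211, -376) = (3/(-2 - 19))*(-187 + 3/(-2 - 19)) - 211 = (3/(-21))*(-187 + 3/(-21)) - 211 = (3*(-1/21))*(-187 + 3*(-1/21)) - 211 = -(-187 - ⅐)/7 - 211 = -⅐*(-1310/7) - 211 = 1310/49 - 211 = -9029/49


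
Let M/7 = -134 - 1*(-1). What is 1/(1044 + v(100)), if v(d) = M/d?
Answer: 100/103469 ≈ 0.00096647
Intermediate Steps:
M = -931 (M = 7*(-134 - 1*(-1)) = 7*(-134 + 1) = 7*(-133) = -931)
v(d) = -931/d
1/(1044 + v(100)) = 1/(1044 - 931/100) = 1/(103469/100) = 100/103469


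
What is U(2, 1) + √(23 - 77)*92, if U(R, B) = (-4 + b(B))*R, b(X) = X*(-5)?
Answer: -18 + 276*I*√6 ≈ -18.0 + 676.06*I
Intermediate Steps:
b(X) = -5*X
U(R, B) = R*(-4 - 5*B) (U(R, B) = (-4 - 5*B)*R = R*(-4 - 5*B))
U(2, 1) + √(23 - 77)*92 = -1*2*(4 + 5*1) + √(23 - 77)*92 = -1*2*(4 + 5) + √(-54)*92 = -1*2*9 + (3*I*√6)*92 = -18 + 276*I*√6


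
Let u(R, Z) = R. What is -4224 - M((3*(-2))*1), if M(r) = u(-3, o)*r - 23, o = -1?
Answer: -4219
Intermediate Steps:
M(r) = -23 - 3*r (M(r) = -3*r - 23 = -23 - 3*r)
-4224 - M((3*(-2))*1) = -4224 - (-23 - 3*3*(-2)) = -4224 - (-23 - (-18)) = -4224 - (-23 - 3*(-6)) = -4224 - (-23 + 18) = -4224 - 1*(-5) = -4224 + 5 = -4219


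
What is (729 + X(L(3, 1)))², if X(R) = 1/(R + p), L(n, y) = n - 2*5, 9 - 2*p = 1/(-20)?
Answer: 5202881161/9801 ≈ 5.3085e+5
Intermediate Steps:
p = 181/40 (p = 9/2 - ½/(-20) = 9/2 - ½*(-1/20) = 9/2 + 1/40 = 181/40 ≈ 4.5250)
L(n, y) = -10 + n (L(n, y) = n - 10 = -10 + n)
X(R) = 1/(181/40 + R) (X(R) = 1/(R + 181/40) = 1/(181/40 + R))
(729 + X(L(3, 1)))² = (729 + 40/(181 + 40*(-10 + 3)))² = (729 + 40/(181 + 40*(-7)))² = (729 + 40/(181 - 280))² = (729 + 40/(-99))² = (729 + 40*(-1/99))² = (729 - 40/99)² = (72131/99)² = 5202881161/9801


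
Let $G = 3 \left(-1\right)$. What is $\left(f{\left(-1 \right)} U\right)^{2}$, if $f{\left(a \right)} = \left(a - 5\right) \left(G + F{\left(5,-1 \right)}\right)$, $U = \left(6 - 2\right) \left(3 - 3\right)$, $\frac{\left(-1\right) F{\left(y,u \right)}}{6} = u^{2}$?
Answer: $0$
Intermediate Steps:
$G = -3$
$F{\left(y,u \right)} = - 6 u^{2}$
$U = 0$ ($U = 4 \cdot 0 = 0$)
$f{\left(a \right)} = 45 - 9 a$ ($f{\left(a \right)} = \left(a - 5\right) \left(-3 - 6 \left(-1\right)^{2}\right) = \left(-5 + a\right) \left(-3 - 6\right) = \left(-5 + a\right) \left(-9\right) = 45 - 9 a$)
$\left(f{\left(-1 \right)} U\right)^{2} = \left(\left(45 - -9\right) 0\right)^{2} = \left(\left(45 + 9\right) 0\right)^{2} = \left(54 \cdot 0\right)^{2} = 0^{2} = 0$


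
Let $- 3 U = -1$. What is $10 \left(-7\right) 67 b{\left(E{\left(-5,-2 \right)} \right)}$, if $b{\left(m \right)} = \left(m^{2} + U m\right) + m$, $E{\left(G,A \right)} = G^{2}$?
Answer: $- \frac{9262750}{3} \approx -3.0876 \cdot 10^{6}$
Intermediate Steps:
$U = \frac{1}{3}$ ($U = \left(- \frac{1}{3}\right) \left(-1\right) = \frac{1}{3} \approx 0.33333$)
$b{\left(m \right)} = m^{2} + \frac{4 m}{3}$ ($b{\left(m \right)} = \left(m^{2} + \frac{m}{3}\right) + m = m^{2} + \frac{4 m}{3}$)
$10 \left(-7\right) 67 b{\left(E{\left(-5,-2 \right)} \right)} = 10 \left(-7\right) 67 \frac{\left(-5\right)^{2} \left(4 + 3 \left(-5\right)^{2}\right)}{3} = \left(-70\right) 67 \cdot \frac{1}{3} \cdot 25 \left(4 + 3 \cdot 25\right) = - 4690 \cdot \frac{1}{3} \cdot 25 \left(4 + 75\right) = - 4690 \cdot \frac{1}{3} \cdot 25 \cdot 79 = \left(-4690\right) \frac{1975}{3} = - \frac{9262750}{3}$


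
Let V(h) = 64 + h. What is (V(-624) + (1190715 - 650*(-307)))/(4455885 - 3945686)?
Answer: 1389705/510199 ≈ 2.7239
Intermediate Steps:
(V(-624) + (1190715 - 650*(-307)))/(4455885 - 3945686) = ((64 - 624) + (1190715 - 650*(-307)))/(4455885 - 3945686) = (-560 + (1190715 - 1*(-199550)))/510199 = (-560 + (1190715 + 199550))*(1/510199) = (-560 + 1390265)*(1/510199) = 1389705*(1/510199) = 1389705/510199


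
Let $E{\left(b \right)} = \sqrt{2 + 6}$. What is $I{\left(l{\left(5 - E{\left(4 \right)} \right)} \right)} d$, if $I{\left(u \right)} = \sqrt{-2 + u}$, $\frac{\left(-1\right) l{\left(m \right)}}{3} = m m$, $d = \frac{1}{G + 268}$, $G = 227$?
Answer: $\frac{\sqrt{-101 + 60 \sqrt{2}}}{495} \approx 0.0081179 i$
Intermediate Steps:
$E{\left(b \right)} = 2 \sqrt{2}$ ($E{\left(b \right)} = \sqrt{8} = 2 \sqrt{2}$)
$d = \frac{1}{495}$ ($d = \frac{1}{227 + 268} = \frac{1}{495} \approx 0.0020202$)
$l{\left(m \right)} = - 3 m^{2}$ ($l{\left(m \right)} = - 3 m m = - 3 m^{2}$)
$I{\left(l{\left(5 - E{\left(4 \right)} \right)} \right)} d = \sqrt{-2 - 3 \left(5 - 2 \sqrt{2}\right)^{2}} \cdot \frac{1}{495} = \frac{\sqrt{-2 - 3 \left(5 - 2 \sqrt{2}\right)^{2}}}{495}$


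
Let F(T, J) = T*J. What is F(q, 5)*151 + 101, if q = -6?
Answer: -4429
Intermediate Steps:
F(T, J) = J*T
F(q, 5)*151 + 101 = (5*(-6))*151 + 101 = -30*151 + 101 = -4530 + 101 = -4429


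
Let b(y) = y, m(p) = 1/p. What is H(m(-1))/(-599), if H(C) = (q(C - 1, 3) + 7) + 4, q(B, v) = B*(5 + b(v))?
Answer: 5/599 ≈ 0.0083472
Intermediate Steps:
q(B, v) = B*(5 + v)
H(C) = 3 + 8*C (H(C) = ((C - 1)*(5 + 3) + 7) + 4 = ((-1 + C)*8 + 7) + 4 = ((-8 + 8*C) + 7) + 4 = (-1 + 8*C) + 4 = 3 + 8*C)
H(m(-1))/(-599) = (3 + 8/(-1))/(-599) = (3 + 8*(-1))*(-1/599) = (3 - 8)*(-1/599) = -5*(-1/599) = 5/599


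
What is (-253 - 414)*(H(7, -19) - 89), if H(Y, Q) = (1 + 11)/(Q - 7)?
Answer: 775721/13 ≈ 59671.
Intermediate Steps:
H(Y, Q) = 12/(-7 + Q)
(-253 - 414)*(H(7, -19) - 89) = (-253 - 414)*(12/(-7 - 19) - 89) = -667*(12/(-26) - 89) = -667*(12*(-1/26) - 89) = -667*(-6/13 - 89) = -667*(-1163/13) = 775721/13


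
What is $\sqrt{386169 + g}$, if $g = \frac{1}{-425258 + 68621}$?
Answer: $\frac{2 \sqrt{12279203927997081}}{356637} \approx 621.42$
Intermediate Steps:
$g = - \frac{1}{356637}$ ($g = \frac{1}{-356637} = - \frac{1}{356637} \approx -2.804 \cdot 10^{-6}$)
$\sqrt{386169 + g} = \sqrt{386169 - \frac{1}{356637}} = \sqrt{\frac{137722153652}{356637}} = \frac{2 \sqrt{12279203927997081}}{356637}$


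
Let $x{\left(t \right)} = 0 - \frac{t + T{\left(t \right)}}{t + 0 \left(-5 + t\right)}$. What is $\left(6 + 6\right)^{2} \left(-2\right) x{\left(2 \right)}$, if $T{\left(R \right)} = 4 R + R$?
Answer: $1728$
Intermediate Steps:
$T{\left(R \right)} = 5 R$
$x{\left(t \right)} = -6$ ($x{\left(t \right)} = 0 - \frac{t + 5 t}{t + 0 \left(-5 + t\right)} = 0 - \frac{6 t}{t + 0} = 0 - \frac{6 t}{t} = 0 - 6 = -6$)
$\left(6 + 6\right)^{2} \left(-2\right) x{\left(2 \right)} = \left(6 + 6\right)^{2} \left(-2\right) \left(-6\right) = 12^{2} \left(-2\right) \left(-6\right) = 144 \left(-2\right) \left(-6\right) = \left(-288\right) \left(-6\right) = 1728$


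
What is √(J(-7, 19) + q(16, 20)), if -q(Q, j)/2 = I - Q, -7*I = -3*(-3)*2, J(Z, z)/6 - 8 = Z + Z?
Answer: 2*√14/7 ≈ 1.0690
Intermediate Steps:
J(Z, z) = 48 + 12*Z (J(Z, z) = 48 + 6*(Z + Z) = 48 + 6*(2*Z) = 48 + 12*Z)
I = -18/7 (I = -(-3*(-3))*2/7 = -9*2/7 = -⅐*18 = -18/7 ≈ -2.5714)
q(Q, j) = 36/7 + 2*Q (q(Q, j) = -2*(-18/7 - Q) = 36/7 + 2*Q)
√(J(-7, 19) + q(16, 20)) = √((48 + 12*(-7)) + (36/7 + 2*16)) = √((48 - 84) + (36/7 + 32)) = √(-36 + 260/7) = √(8/7) = 2*√14/7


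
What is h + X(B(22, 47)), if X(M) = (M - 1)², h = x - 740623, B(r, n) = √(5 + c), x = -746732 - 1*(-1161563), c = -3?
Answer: -325792 + (1 - √2)² ≈ -3.2579e+5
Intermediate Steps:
x = 414831 (x = -746732 + 1161563 = 414831)
B(r, n) = √2 (B(r, n) = √(5 - 3) = √2)
h = -325792 (h = 414831 - 740623 = -325792)
X(M) = (-1 + M)²
h + X(B(22, 47)) = -325792 + (-1 + √2)²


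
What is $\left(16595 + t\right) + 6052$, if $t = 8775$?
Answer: $31422$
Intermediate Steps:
$\left(16595 + t\right) + 6052 = \left(16595 + 8775\right) + 6052 = 25370 + 6052 = 31422$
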